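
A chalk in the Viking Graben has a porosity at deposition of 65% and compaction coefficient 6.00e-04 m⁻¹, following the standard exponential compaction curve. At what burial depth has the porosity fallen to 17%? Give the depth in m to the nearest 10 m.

2240 m

Working in km (1 km = 1000 m; β in km⁻¹ = β in m⁻¹ × 1000):
Invert Athy's law: z = ln(n₀/n) / β
z = ln(0.65/0.17) / 0.6 = ln(3.824) / 0.6 = 1.3412 / 0.6 = 2.235 km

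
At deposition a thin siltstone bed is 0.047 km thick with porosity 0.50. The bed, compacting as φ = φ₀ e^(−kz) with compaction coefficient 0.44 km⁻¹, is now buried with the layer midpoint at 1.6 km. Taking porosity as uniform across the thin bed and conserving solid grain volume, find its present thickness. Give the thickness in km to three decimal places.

0.031 km

Porosity at 1.6 km: φ = 0.5·exp(−0.44×1.6) = 0.2473
Solid-volume conservation: h(1−φ) = h₀(1−φ₀) ⇒ h = h₀·(1−φ₀)/(1−φ)
h = 0.047 × (1 − 0.5)/(1 − 0.2473) = 0.047 × 0.6643 = 0.0312 km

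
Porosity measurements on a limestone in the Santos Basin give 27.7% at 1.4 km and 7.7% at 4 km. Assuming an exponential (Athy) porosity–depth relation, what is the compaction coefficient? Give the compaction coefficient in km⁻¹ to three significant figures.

0.492 km⁻¹

Athy: n(z) = n₀ e^(−βz) ⇒ n₁/n₂ = e^{β(z₂−z₁)} ⇒ β = ln(n₁/n₂)/(z₂−z₁)
β = ln(0.277/0.077) / (4 − 1.4) = ln(3.597) / 2.6 = 1.2802 / 2.6 = 0.4924 km⁻¹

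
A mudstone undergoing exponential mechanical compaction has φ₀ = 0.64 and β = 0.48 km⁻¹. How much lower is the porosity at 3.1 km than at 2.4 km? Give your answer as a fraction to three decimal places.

φ(2.4) = 0.64·e^(−0.48×2.4) = 0.2022
φ(3.1) = 0.64·e^(−0.48×3.1) = 0.1445
Δφ = 0.2022 − 0.1445 = 0.0577

0.058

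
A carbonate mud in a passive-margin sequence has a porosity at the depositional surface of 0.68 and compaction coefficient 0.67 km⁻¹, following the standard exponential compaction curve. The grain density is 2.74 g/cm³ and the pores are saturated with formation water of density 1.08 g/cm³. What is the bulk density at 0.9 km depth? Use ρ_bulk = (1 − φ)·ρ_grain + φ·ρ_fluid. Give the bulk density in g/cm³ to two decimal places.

Porosity at depth: φ = 0.68·exp(−0.67×0.9) = 0.68×0.5472 = 0.3721
Bulk density: ρ_b = (1−φ)ρ_g + φ·ρ_f = 0.6279×2.74 + 0.3721×1.08
       = 1.721 + 0.402 = 2.122 g/cm³

2.12 g/cm³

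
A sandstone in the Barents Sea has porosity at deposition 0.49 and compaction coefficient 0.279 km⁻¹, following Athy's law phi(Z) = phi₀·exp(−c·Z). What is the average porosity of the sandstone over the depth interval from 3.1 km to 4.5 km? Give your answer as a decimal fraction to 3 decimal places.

⟨phi⟩ = (1/(Z₂−Z₁)) ∫ phi₀ e^(−cZ) dZ = phi₀·(e^(−c·Z₁) − e^(−c·Z₂)) / (c·(Z₂−Z₁))
e^(−0.279×3.1) = 0.4211; e^(−0.279×4.5) = 0.2849
⟨phi⟩ = 0.49 × (0.4211 − 0.2849) / (0.279 × 1.4) = 0.49 × 0.3486 = 0.1708

0.171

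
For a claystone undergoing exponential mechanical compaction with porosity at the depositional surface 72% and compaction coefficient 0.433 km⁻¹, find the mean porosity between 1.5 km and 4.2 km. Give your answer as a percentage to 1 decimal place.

22.2%

⟨φ⟩ = (1/(z₂−z₁)) ∫ φ₀ e^(−βz) dz = φ₀·(e^(−β·z₁) − e^(−β·z₂)) / (β·(z₂−z₁))
e^(−0.433×1.5) = 0.5223; e^(−0.433×4.2) = 0.1623
⟨φ⟩ = 0.72 × (0.5223 − 0.1623) / (0.433 × 2.7) = 0.72 × 0.3080 = 0.2217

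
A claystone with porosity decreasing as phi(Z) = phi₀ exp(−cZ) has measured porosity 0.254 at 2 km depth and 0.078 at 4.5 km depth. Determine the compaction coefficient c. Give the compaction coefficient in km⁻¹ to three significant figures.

Athy: phi(Z) = phi₀ e^(−cZ) ⇒ phi₁/phi₂ = e^{c(Z₂−Z₁)} ⇒ c = ln(phi₁/phi₂)/(Z₂−Z₁)
c = ln(0.254/0.078) / (4.5 − 2) = ln(3.256) / 2.5 = 1.1806 / 2.5 = 0.4723 km⁻¹

0.472 km⁻¹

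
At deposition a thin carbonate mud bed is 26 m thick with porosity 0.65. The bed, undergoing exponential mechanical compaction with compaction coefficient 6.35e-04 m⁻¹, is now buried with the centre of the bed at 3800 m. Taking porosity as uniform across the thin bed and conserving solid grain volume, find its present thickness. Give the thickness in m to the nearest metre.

Working in km (1 km = 1000 m; c in km⁻¹ = c in m⁻¹ × 1000):
Porosity at 3.8 km: phi = 0.65·exp(−0.635×3.8) = 0.0582
Solid-volume conservation: h(1−phi) = h₀(1−phi₀) ⇒ h = h₀·(1−phi₀)/(1−phi)
h = 0.026 × (1 − 0.65)/(1 − 0.0582) = 0.026 × 0.3716 = 0.0097 km

10 m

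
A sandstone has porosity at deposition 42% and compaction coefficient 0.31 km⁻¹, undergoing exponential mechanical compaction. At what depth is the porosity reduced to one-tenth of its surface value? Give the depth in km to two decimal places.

7.43 km

phi/phi₀ = 1/10 ⇒ exp(−β·d) = 1/10 ⇒ d = ln(10) / β
d = 2.3026 / 0.31 = 7.428 km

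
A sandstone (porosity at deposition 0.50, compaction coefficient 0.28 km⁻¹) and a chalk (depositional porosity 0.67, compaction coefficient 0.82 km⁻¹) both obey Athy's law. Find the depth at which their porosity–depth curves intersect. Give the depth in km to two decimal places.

Set φ₀ₐ e^(−cₐz) = φ₀ᵦ e^(−cᵦz) ⇒ ln(φ₀ₐ/φ₀ᵦ) = (cₐ − cᵦ)·z
z = ln(0.5/0.67) / (0.28 − 0.82) = -0.2927 / -0.54 = 0.542 km

0.54 km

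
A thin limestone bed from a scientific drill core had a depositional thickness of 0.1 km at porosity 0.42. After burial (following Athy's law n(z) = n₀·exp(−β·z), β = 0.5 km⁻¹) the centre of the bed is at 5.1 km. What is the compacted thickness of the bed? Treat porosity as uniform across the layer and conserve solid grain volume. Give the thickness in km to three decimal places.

0.060 km

Porosity at 5.1 km: n = 0.42·exp(−0.5×5.1) = 0.0328
Solid-volume conservation: h(1−n) = h₀(1−n₀) ⇒ h = h₀·(1−n₀)/(1−n)
h = 0.1 × (1 − 0.42)/(1 − 0.0328) = 0.1 × 0.5997 = 0.0600 km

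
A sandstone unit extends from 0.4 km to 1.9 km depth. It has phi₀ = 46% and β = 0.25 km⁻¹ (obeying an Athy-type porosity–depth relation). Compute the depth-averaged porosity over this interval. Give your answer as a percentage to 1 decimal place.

34.7%

⟨phi⟩ = (1/(Z₂−Z₁)) ∫ phi₀ e^(−βZ) dZ = phi₀·(e^(−β·Z₁) − e^(−β·Z₂)) / (β·(Z₂−Z₁))
e^(−0.25×0.4) = 0.9048; e^(−0.25×1.9) = 0.6219
⟨phi⟩ = 0.46 × (0.9048 − 0.6219) / (0.25 × 1.5) = 0.46 × 0.7545 = 0.3471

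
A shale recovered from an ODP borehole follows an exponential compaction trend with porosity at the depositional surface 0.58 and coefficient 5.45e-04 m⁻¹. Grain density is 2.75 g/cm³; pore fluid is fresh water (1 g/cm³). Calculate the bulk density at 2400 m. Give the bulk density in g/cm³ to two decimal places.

Working in km (1 km = 1000 m; c in km⁻¹ = c in m⁻¹ × 1000):
Porosity at depth: φ = 0.58·exp(−0.545×2.4) = 0.58×0.2704 = 0.1568
Bulk density: ρ_b = (1−φ)ρ_g + φ·ρ_f = 0.8432×2.75 + 0.1568×1
       = 2.319 + 0.157 = 2.476 g/cm³

2.48 g/cm³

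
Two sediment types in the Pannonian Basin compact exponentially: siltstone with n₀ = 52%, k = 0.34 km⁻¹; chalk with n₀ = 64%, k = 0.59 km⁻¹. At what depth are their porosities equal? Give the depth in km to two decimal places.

Set n₀ₐ e^(−kₐz) = n₀ᵦ e^(−kᵦz) ⇒ ln(n₀ₐ/n₀ᵦ) = (kₐ − kᵦ)·z
z = ln(0.52/0.64) / (0.34 − 0.59) = -0.2076 / -0.25 = 0.831 km

0.83 km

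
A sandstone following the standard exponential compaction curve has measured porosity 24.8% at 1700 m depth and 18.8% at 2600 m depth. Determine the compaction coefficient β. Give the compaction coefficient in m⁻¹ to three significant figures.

Working in km (1 km = 1000 m; β in km⁻¹ = β in m⁻¹ × 1000):
Athy: phi(z) = phi₀ e^(−βz) ⇒ phi₁/phi₂ = e^{β(z₂−z₁)} ⇒ β = ln(phi₁/phi₂)/(z₂−z₁)
β = ln(0.248/0.188) / (2.6 − 1.7) = ln(1.319) / 0.9 = 0.2770 / 0.9 = 0.3078 km⁻¹

0.000308 m⁻¹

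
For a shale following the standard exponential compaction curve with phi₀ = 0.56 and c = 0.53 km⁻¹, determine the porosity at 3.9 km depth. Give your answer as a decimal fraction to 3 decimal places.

0.071

phi = phi₀·exp(−c·Z) = 0.56 × exp(−0.53 × 3.9) = 0.56 × exp(−2.067)
  = 0.56 × 0.1266 = 0.0709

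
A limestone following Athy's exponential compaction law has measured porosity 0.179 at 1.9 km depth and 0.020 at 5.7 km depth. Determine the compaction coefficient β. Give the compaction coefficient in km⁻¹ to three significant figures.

Athy: φ(z) = φ₀ e^(−βz) ⇒ φ₁/φ₂ = e^{β(z₂−z₁)} ⇒ β = ln(φ₁/φ₂)/(z₂−z₁)
β = ln(0.179/0.02) / (5.7 − 1.9) = ln(8.95) / 3.8 = 2.1917 / 3.8 = 0.5768 km⁻¹

0.577 km⁻¹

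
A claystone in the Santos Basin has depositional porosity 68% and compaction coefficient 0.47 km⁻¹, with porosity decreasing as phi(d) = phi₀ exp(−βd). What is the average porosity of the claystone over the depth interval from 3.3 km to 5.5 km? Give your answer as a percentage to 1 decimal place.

⟨phi⟩ = (1/(d₂−d₁)) ∫ phi₀ e^(−βd) dd = phi₀·(e^(−β·d₁) − e^(−β·d₂)) / (β·(d₂−d₁))
e^(−0.47×3.3) = 0.2120; e^(−0.47×5.5) = 0.0754
⟨phi⟩ = 0.68 × (0.2120 − 0.0754) / (0.47 × 2.2) = 0.68 × 0.1321 = 0.0899

9.0%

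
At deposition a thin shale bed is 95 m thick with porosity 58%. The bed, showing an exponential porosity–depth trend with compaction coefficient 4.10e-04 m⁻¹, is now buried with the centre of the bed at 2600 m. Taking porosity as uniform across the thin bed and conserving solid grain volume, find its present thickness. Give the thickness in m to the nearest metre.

50 m

Working in km (1 km = 1000 m; β in km⁻¹ = β in m⁻¹ × 1000):
Porosity at 2.6 km: φ = 0.58·exp(−0.41×2.6) = 0.1997
Solid-volume conservation: h(1−φ) = h₀(1−φ₀) ⇒ h = h₀·(1−φ₀)/(1−φ)
h = 0.095 × (1 − 0.58)/(1 − 0.1997) = 0.095 × 0.5248 = 0.0499 km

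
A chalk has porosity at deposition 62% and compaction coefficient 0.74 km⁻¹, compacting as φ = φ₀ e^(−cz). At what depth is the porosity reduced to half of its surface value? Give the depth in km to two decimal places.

φ/φ₀ = 1/2 ⇒ exp(−c·z) = 1/2 ⇒ z = ln(2) / c
z = 0.6931 / 0.74 = 0.937 km

0.94 km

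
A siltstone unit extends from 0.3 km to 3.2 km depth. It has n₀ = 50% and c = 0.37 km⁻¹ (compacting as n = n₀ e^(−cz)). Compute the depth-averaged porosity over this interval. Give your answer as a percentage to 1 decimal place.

27.4%

⟨n⟩ = (1/(z₂−z₁)) ∫ n₀ e^(−cz) dz = n₀·(e^(−c·z₁) − e^(−c·z₂)) / (c·(z₂−z₁))
e^(−0.37×0.3) = 0.8949; e^(−0.37×3.2) = 0.3061
⟨n⟩ = 0.5 × (0.8949 − 0.3061) / (0.37 × 2.9) = 0.5 × 0.5488 = 0.2744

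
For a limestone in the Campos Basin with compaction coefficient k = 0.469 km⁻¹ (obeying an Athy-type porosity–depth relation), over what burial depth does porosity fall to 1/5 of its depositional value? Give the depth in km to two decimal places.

3.43 km

φ/φ₀ = 1/5 ⇒ exp(−k·Z) = 1/5 ⇒ Z = ln(5) / k
Z = 1.6094 / 0.469 = 3.432 km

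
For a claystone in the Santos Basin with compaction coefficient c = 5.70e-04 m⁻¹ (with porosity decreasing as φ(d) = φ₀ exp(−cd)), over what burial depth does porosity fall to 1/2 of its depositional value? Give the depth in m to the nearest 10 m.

Working in km (1 km = 1000 m; c in km⁻¹ = c in m⁻¹ × 1000):
φ/φ₀ = 1/2 ⇒ exp(−c·d) = 1/2 ⇒ d = ln(2) / c
d = 0.6931 / 0.57 = 1.216 km

1220 m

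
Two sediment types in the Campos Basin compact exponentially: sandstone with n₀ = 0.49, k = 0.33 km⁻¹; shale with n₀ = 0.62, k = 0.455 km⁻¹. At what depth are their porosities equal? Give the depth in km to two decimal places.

1.88 km

Set n₀ₐ e^(−kₐz) = n₀ᵦ e^(−kᵦz) ⇒ ln(n₀ₐ/n₀ᵦ) = (kₐ − kᵦ)·z
z = ln(0.49/0.62) / (0.33 − 0.455) = -0.2353 / -0.125 = 1.883 km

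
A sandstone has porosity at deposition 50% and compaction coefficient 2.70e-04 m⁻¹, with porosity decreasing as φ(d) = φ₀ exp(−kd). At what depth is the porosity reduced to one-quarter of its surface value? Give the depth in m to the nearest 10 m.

Working in km (1 km = 1000 m; k in km⁻¹ = k in m⁻¹ × 1000):
φ/φ₀ = 1/4 ⇒ exp(−k·d) = 1/4 ⇒ d = ln(4) / k
d = 1.3863 / 0.27 = 5.134 km

5130 m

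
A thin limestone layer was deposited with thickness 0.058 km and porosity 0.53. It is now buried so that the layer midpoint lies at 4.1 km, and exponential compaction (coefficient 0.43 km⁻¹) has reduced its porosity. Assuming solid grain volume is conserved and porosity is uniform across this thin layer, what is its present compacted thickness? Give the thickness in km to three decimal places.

0.030 km

Porosity at 4.1 km: phi = 0.53·exp(−0.43×4.1) = 0.0909
Solid-volume conservation: h(1−phi) = h₀(1−phi₀) ⇒ h = h₀·(1−phi₀)/(1−phi)
h = 0.058 × (1 − 0.53)/(1 − 0.0909) = 0.058 × 0.5170 = 0.0300 km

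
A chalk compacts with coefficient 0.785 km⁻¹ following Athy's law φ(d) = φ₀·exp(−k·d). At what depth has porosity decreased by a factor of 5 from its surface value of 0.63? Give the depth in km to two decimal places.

φ/φ₀ = 1/5 ⇒ exp(−k·d) = 1/5 ⇒ d = ln(5) / k
d = 1.6094 / 0.785 = 2.050 km

2.05 km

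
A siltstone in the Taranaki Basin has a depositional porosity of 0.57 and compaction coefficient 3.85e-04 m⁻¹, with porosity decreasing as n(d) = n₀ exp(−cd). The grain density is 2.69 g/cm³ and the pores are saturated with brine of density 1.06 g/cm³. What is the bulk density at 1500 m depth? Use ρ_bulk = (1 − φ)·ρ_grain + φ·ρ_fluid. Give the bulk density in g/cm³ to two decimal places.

Working in km (1 km = 1000 m; c in km⁻¹ = c in m⁻¹ × 1000):
Porosity at depth: n = 0.57·exp(−0.385×1.5) = 0.57×0.5613 = 0.3199
Bulk density: ρ_b = (1−n)ρ_g + n·ρ_f = 0.6801×2.69 + 0.3199×1.06
       = 1.829 + 0.339 = 2.168 g/cm³

2.17 g/cm³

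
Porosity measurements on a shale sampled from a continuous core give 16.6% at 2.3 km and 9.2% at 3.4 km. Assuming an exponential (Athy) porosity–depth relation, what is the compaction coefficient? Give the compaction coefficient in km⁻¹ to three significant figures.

0.537 km⁻¹

Athy: phi(z) = phi₀ e^(−βz) ⇒ phi₁/phi₂ = e^{β(z₂−z₁)} ⇒ β = ln(phi₁/phi₂)/(z₂−z₁)
β = ln(0.166/0.092) / (3.4 − 2.3) = ln(1.804) / 1.1 = 0.5902 / 1.1 = 0.5365 km⁻¹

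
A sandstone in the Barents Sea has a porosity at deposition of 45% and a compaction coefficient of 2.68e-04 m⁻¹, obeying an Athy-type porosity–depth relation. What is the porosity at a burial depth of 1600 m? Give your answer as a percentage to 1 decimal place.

Working in km (1 km = 1000 m; c in km⁻¹ = c in m⁻¹ × 1000):
phi = phi₀·exp(−c·d) = 0.45 × exp(−0.268 × 1.6) = 0.45 × exp(−0.4288)
  = 0.45 × 0.6513 = 0.2931

29.3%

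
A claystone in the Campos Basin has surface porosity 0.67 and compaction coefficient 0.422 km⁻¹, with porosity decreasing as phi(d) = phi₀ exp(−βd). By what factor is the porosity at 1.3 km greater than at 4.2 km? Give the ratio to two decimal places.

3.40

phi(d₁)/phi(d₂) = e^(−β·d₁)/e^(−β·d₂) = e^{β(d₂−d₁)}
= exp(0.422 × 2.9) = exp(1.224) = 3.4001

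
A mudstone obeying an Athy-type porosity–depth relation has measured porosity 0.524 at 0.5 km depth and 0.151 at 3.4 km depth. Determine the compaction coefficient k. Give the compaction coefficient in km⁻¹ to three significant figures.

Athy: φ(Z) = φ₀ e^(−kZ) ⇒ φ₁/φ₂ = e^{k(Z₂−Z₁)} ⇒ k = ln(φ₁/φ₂)/(Z₂−Z₁)
k = ln(0.524/0.151) / (3.4 − 0.5) = ln(3.47) / 2.9 = 1.2442 / 2.9 = 0.429 km⁻¹

0.429 km⁻¹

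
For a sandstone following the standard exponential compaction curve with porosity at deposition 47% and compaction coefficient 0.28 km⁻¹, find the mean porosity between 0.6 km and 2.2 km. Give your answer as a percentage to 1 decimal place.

32.0%

⟨n⟩ = (1/(z₂−z₁)) ∫ n₀ e^(−cz) dz = n₀·(e^(−c·z₁) − e^(−c·z₂)) / (c·(z₂−z₁))
e^(−0.28×0.6) = 0.8454; e^(−0.28×2.2) = 0.5401
⟨n⟩ = 0.47 × (0.8454 − 0.5401) / (0.28 × 1.6) = 0.47 × 0.6814 = 0.3202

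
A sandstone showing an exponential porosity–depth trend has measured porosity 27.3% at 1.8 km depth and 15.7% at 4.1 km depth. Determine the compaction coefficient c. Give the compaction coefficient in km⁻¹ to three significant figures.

Athy: n(d) = n₀ e^(−cd) ⇒ n₁/n₂ = e^{c(d₂−d₁)} ⇒ c = ln(n₁/n₂)/(d₂−d₁)
c = ln(0.273/0.157) / (4.1 − 1.8) = ln(1.739) / 2.3 = 0.5532 / 2.3 = 0.2405 km⁻¹

0.241 km⁻¹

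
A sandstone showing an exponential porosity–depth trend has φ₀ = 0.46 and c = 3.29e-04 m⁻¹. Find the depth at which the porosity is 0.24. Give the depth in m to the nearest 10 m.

1980 m

Working in km (1 km = 1000 m; c in km⁻¹ = c in m⁻¹ × 1000):
Invert Athy's law: Z = ln(φ₀/φ) / c
Z = ln(0.46/0.24) / 0.329 = ln(1.917) / 0.329 = 0.6506 / 0.329 = 1.977 km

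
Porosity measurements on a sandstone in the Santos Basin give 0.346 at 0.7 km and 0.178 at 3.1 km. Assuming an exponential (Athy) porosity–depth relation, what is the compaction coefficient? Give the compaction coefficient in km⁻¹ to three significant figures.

0.277 km⁻¹

Athy: n(Z) = n₀ e^(−kZ) ⇒ n₁/n₂ = e^{k(Z₂−Z₁)} ⇒ k = ln(n₁/n₂)/(Z₂−Z₁)
k = ln(0.346/0.178) / (3.1 − 0.7) = ln(1.944) / 2.4 = 0.6647 / 2.4 = 0.2769 km⁻¹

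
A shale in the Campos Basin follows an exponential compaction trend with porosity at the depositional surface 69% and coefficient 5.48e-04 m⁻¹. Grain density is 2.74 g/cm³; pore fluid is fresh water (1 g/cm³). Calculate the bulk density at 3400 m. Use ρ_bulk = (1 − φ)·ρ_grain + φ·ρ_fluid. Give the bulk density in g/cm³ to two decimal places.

2.55 g/cm³

Working in km (1 km = 1000 m; c in km⁻¹ = c in m⁻¹ × 1000):
Porosity at depth: φ = 0.69·exp(−0.548×3.4) = 0.69×0.1552 = 0.1071
Bulk density: ρ_b = (1−φ)ρ_g + φ·ρ_f = 0.8929×2.74 + 0.1071×1
       = 2.447 + 0.107 = 2.554 g/cm³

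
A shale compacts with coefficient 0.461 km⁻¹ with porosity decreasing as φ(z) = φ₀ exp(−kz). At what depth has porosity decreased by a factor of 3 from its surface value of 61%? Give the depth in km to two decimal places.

2.38 km

φ/φ₀ = 1/3 ⇒ exp(−k·z) = 1/3 ⇒ z = ln(3) / k
z = 1.0986 / 0.461 = 2.383 km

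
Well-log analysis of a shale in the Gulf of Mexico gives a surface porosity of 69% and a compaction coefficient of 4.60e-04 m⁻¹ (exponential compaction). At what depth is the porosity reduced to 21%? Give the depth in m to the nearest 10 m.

Working in km (1 km = 1000 m; β in km⁻¹ = β in m⁻¹ × 1000):
Invert Athy's law: Z = ln(φ₀/φ) / β
Z = ln(0.69/0.21) / 0.46 = ln(3.286) / 0.46 = 1.1896 / 0.46 = 2.586 km

2590 m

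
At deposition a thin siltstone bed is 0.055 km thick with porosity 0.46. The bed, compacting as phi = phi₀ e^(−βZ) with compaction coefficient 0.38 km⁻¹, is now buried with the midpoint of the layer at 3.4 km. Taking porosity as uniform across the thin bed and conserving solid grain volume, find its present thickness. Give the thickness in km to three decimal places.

Porosity at 3.4 km: phi = 0.46·exp(−0.38×3.4) = 0.1264
Solid-volume conservation: h(1−phi) = h₀(1−phi₀) ⇒ h = h₀·(1−phi₀)/(1−phi)
h = 0.055 × (1 − 0.46)/(1 − 0.1264) = 0.055 × 0.6181 = 0.0340 km

0.034 km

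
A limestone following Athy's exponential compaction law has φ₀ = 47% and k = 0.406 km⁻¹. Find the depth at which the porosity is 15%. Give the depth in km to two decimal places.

2.81 km

Invert Athy's law: z = ln(φ₀/φ) / k
z = ln(0.47/0.15) / 0.406 = ln(3.133) / 0.406 = 1.1421 / 0.406 = 2.813 km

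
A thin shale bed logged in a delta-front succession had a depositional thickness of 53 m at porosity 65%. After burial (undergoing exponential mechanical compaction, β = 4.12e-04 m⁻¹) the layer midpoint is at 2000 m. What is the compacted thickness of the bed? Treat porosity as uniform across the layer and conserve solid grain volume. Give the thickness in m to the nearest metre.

26 m

Working in km (1 km = 1000 m; β in km⁻¹ = β in m⁻¹ × 1000):
Porosity at 2 km: φ = 0.65·exp(−0.412×2) = 0.2851
Solid-volume conservation: h(1−φ) = h₀(1−φ₀) ⇒ h = h₀·(1−φ₀)/(1−φ)
h = 0.053 × (1 − 0.65)/(1 − 0.2851) = 0.053 × 0.4896 = 0.0259 km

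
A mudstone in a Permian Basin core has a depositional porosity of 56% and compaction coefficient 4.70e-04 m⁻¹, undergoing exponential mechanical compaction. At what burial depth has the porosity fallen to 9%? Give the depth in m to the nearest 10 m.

Working in km (1 km = 1000 m; c in km⁻¹ = c in m⁻¹ × 1000):
Invert Athy's law: z = ln(n₀/n) / c
z = ln(0.56/0.09) / 0.47 = ln(6.222) / 0.47 = 1.8281 / 0.47 = 3.890 km

3890 m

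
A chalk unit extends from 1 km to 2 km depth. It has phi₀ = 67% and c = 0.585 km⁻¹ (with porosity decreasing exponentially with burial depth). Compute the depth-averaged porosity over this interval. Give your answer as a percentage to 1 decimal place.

28.3%

⟨phi⟩ = (1/(Z₂−Z₁)) ∫ phi₀ e^(−cZ) dZ = phi₀·(e^(−c·Z₁) − e^(−c·Z₂)) / (c·(Z₂−Z₁))
e^(−0.585×1) = 0.5571; e^(−0.585×2) = 0.3104
⟨phi⟩ = 0.67 × (0.5571 − 0.3104) / (0.585 × 1) = 0.67 × 0.4218 = 0.2826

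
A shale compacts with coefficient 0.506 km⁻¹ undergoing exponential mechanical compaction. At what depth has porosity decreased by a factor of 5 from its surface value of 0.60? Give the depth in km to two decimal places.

phi/phi₀ = 1/5 ⇒ exp(−c·d) = 1/5 ⇒ d = ln(5) / c
d = 1.6094 / 0.506 = 3.181 km

3.18 km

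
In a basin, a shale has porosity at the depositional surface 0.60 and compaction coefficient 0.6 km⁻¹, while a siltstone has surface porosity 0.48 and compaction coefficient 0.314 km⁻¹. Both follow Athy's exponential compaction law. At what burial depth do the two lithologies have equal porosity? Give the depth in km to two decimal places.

Set n₀ₐ e^(−kₐd) = n₀ᵦ e^(−kᵦd) ⇒ ln(n₀ₐ/n₀ᵦ) = (kₐ − kᵦ)·d
d = ln(0.6/0.48) / (0.6 − 0.314) = 0.2231 / 0.286 = 0.780 km

0.78 km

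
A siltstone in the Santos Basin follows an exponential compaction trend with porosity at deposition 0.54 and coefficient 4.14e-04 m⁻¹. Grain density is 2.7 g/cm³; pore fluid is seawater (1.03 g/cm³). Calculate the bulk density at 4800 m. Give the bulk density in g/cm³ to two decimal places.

Working in km (1 km = 1000 m; β in km⁻¹ = β in m⁻¹ × 1000):
Porosity at depth: phi = 0.54·exp(−0.414×4.8) = 0.54×0.1371 = 0.0740
Bulk density: ρ_b = (1−phi)ρ_g + phi·ρ_f = 0.9260×2.7 + 0.0740×1.03
       = 2.500 + 0.076 = 2.576 g/cm³

2.58 g/cm³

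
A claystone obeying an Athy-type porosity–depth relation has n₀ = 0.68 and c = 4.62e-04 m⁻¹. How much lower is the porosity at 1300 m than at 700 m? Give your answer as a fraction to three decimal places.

0.119

Working in km (1 km = 1000 m; c in km⁻¹ = c in m⁻¹ × 1000):
n(0.7) = 0.68·e^(−0.462×0.7) = 0.4921
n(1.3) = 0.68·e^(−0.462×1.3) = 0.3730
Δn = 0.4921 − 0.3730 = 0.1191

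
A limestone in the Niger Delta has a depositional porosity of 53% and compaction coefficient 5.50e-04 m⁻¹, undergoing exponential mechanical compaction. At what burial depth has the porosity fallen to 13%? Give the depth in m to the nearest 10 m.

2560 m

Working in km (1 km = 1000 m; k in km⁻¹ = k in m⁻¹ × 1000):
Invert Athy's law: z = ln(φ₀/φ) / k
z = ln(0.53/0.13) / 0.55 = ln(4.077) / 0.55 = 1.4053 / 0.55 = 2.555 km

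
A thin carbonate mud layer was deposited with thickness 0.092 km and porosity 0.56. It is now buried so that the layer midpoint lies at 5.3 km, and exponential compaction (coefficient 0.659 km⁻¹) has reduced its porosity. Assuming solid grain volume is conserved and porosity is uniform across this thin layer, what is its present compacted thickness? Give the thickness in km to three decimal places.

0.041 km

Porosity at 5.3 km: φ = 0.56·exp(−0.659×5.3) = 0.0170
Solid-volume conservation: h(1−φ) = h₀(1−φ₀) ⇒ h = h₀·(1−φ₀)/(1−φ)
h = 0.092 × (1 − 0.56)/(1 − 0.0170) = 0.092 × 0.4476 = 0.0412 km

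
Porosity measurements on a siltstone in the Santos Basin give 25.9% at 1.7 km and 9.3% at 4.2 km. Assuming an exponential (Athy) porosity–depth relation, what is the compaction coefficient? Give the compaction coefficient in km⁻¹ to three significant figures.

0.410 km⁻¹

Athy: phi(Z) = phi₀ e^(−βZ) ⇒ phi₁/phi₂ = e^{β(Z₂−Z₁)} ⇒ β = ln(phi₁/phi₂)/(Z₂−Z₁)
β = ln(0.259/0.093) / (4.2 − 1.7) = ln(2.785) / 2.5 = 1.0242 / 2.5 = 0.4097 km⁻¹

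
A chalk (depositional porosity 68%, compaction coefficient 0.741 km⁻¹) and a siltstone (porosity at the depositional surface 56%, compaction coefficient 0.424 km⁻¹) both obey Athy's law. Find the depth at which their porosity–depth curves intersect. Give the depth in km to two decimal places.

Set n₀ₐ e^(−cₐd) = n₀ᵦ e^(−cᵦd) ⇒ ln(n₀ₐ/n₀ᵦ) = (cₐ − cᵦ)·d
d = ln(0.68/0.56) / (0.741 − 0.424) = 0.1942 / 0.317 = 0.612 km

0.61 km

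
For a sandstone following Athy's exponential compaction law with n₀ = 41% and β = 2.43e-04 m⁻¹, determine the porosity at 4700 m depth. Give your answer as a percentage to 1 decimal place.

13.1%

Working in km (1 km = 1000 m; β in km⁻¹ = β in m⁻¹ × 1000):
n = n₀·exp(−β·z) = 0.41 × exp(−0.243 × 4.7) = 0.41 × exp(−1.142)
  = 0.41 × 0.3191 = 0.1309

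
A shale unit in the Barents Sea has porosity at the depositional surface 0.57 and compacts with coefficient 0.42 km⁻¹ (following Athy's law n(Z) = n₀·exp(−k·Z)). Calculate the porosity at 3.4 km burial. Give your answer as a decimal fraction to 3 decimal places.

0.137

n = n₀·exp(−k·Z) = 0.57 × exp(−0.42 × 3.4) = 0.57 × exp(−1.428)
  = 0.57 × 0.2398 = 0.1367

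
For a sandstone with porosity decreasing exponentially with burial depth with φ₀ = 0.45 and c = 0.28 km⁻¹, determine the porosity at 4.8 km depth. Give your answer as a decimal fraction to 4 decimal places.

φ = φ₀·exp(−c·d) = 0.45 × exp(−0.28 × 4.8) = 0.45 × exp(−1.344)
  = 0.45 × 0.2608 = 0.1174

0.1174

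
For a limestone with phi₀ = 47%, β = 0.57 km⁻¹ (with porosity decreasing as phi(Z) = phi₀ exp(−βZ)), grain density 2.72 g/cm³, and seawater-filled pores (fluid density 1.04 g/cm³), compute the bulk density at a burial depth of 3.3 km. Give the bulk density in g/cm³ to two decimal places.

2.60 g/cm³

Porosity at depth: phi = 0.47·exp(−0.57×3.3) = 0.47×0.1524 = 0.0716
Bulk density: ρ_b = (1−phi)ρ_g + phi·ρ_f = 0.9284×2.72 + 0.0716×1.04
       = 2.525 + 0.075 = 2.600 g/cm³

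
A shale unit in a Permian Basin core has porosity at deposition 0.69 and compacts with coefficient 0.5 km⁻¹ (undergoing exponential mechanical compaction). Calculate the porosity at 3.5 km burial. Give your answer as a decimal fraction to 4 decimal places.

0.1199

phi = phi₀·exp(−k·Z) = 0.69 × exp(−0.5 × 3.5) = 0.69 × exp(−1.75)
  = 0.69 × 0.1738 = 0.1199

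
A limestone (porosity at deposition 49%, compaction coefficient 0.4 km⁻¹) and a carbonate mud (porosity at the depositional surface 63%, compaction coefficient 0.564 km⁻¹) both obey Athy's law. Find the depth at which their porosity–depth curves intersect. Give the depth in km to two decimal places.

1.53 km

Set φ₀ₐ e^(−cₐz) = φ₀ᵦ e^(−cᵦz) ⇒ ln(φ₀ₐ/φ₀ᵦ) = (cₐ − cᵦ)·z
z = ln(0.49/0.63) / (0.4 − 0.564) = -0.2513 / -0.164 = 1.532 km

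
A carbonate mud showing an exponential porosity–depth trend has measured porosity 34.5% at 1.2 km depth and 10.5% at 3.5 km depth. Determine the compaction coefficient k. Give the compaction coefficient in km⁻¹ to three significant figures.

Athy: φ(Z) = φ₀ e^(−kZ) ⇒ φ₁/φ₂ = e^{k(Z₂−Z₁)} ⇒ k = ln(φ₁/φ₂)/(Z₂−Z₁)
k = ln(0.345/0.105) / (3.5 − 1.2) = ln(3.286) / 2.3 = 1.1896 / 2.3 = 0.5172 km⁻¹

0.517 km⁻¹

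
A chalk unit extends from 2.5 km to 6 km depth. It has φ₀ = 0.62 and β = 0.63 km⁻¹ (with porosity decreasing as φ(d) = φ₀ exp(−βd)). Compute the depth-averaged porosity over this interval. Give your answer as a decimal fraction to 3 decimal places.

0.052

⟨φ⟩ = (1/(d₂−d₁)) ∫ φ₀ e^(−βd) dd = φ₀·(e^(−β·d₁) − e^(−β·d₂)) / (β·(d₂−d₁))
e^(−0.63×2.5) = 0.2070; e^(−0.63×6) = 0.0228
⟨φ⟩ = 0.62 × (0.2070 − 0.0228) / (0.63 × 3.5) = 0.62 × 0.0835 = 0.0518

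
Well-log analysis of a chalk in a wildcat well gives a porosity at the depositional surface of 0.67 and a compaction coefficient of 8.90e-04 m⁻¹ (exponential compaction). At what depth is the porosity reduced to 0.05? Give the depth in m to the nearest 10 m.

2920 m

Working in km (1 km = 1000 m; c in km⁻¹ = c in m⁻¹ × 1000):
Invert Athy's law: z = ln(n₀/n) / c
z = ln(0.67/0.05) / 0.89 = ln(13.4) / 0.89 = 2.5953 / 0.89 = 2.916 km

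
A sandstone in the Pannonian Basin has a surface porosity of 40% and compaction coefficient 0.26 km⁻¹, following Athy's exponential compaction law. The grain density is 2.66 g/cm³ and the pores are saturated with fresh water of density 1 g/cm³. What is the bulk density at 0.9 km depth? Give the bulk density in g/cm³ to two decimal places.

2.13 g/cm³

Porosity at depth: φ = 0.4·exp(−0.26×0.9) = 0.4×0.7914 = 0.3165
Bulk density: ρ_b = (1−φ)ρ_g + φ·ρ_f = 0.6835×2.66 + 0.3165×1
       = 1.818 + 0.317 = 2.135 g/cm³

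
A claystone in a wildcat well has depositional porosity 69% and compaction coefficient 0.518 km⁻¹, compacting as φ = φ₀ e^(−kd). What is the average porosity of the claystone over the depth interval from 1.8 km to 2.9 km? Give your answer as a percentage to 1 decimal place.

⟨φ⟩ = (1/(d₂−d₁)) ∫ φ₀ e^(−kd) dd = φ₀·(e^(−k·d₁) − e^(−k·d₂)) / (k·(d₂−d₁))
e^(−0.518×1.8) = 0.3936; e^(−0.518×2.9) = 0.2226
⟨φ⟩ = 0.69 × (0.3936 − 0.2226) / (0.518 × 1.1) = 0.69 × 0.3000 = 0.2070

20.7%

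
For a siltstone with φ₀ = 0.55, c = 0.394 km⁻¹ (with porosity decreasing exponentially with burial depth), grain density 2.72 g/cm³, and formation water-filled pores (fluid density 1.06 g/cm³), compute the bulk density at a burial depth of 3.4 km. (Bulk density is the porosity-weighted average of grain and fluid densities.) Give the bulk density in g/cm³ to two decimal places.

Porosity at depth: φ = 0.55·exp(−0.394×3.4) = 0.55×0.2620 = 0.1441
Bulk density: ρ_b = (1−φ)ρ_g + φ·ρ_f = 0.8559×2.72 + 0.1441×1.06
       = 2.328 + 0.153 = 2.481 g/cm³

2.48 g/cm³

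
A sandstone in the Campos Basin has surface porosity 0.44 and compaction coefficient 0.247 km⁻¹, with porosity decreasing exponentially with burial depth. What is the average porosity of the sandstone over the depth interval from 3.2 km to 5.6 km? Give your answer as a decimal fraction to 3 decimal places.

0.151

⟨n⟩ = (1/(Z₂−Z₁)) ∫ n₀ e^(−kZ) dZ = n₀·(e^(−k·Z₁) − e^(−k·Z₂)) / (k·(Z₂−Z₁))
e^(−0.247×3.2) = 0.4537; e^(−0.247×5.6) = 0.2508
⟨n⟩ = 0.44 × (0.4537 − 0.2508) / (0.247 × 2.4) = 0.44 × 0.3423 = 0.1506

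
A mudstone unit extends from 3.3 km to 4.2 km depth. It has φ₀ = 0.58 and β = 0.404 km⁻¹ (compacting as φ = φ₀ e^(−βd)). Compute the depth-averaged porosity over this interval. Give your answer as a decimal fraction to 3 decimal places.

⟨φ⟩ = (1/(d₂−d₁)) ∫ φ₀ e^(−βd) dd = φ₀·(e^(−β·d₁) − e^(−β·d₂)) / (β·(d₂−d₁))
e^(−0.404×3.3) = 0.2636; e^(−0.404×4.2) = 0.1833
⟨φ⟩ = 0.58 × (0.2636 − 0.1833) / (0.404 × 0.9) = 0.58 × 0.2210 = 0.1282

0.128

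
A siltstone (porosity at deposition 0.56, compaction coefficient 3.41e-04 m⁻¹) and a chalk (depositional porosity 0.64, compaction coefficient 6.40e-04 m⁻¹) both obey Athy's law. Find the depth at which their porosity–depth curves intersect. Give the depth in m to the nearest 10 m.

450 m

Working in km (1 km = 1000 m; k in km⁻¹ = k in m⁻¹ × 1000):
Set n₀ₐ e^(−kₐz) = n₀ᵦ e^(−kᵦz) ⇒ ln(n₀ₐ/n₀ᵦ) = (kₐ − kᵦ)·z
z = ln(0.56/0.64) / (0.341 − 0.64) = -0.1335 / -0.299 = 0.447 km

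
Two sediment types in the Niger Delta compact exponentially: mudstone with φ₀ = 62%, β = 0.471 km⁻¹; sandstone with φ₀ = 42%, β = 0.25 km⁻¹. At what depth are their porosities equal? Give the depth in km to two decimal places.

Set φ₀ₐ e^(−βₐZ) = φ₀ᵦ e^(−βᵦZ) ⇒ ln(φ₀ₐ/φ₀ᵦ) = (βₐ − βᵦ)·Z
Z = ln(0.62/0.42) / (0.471 − 0.25) = 0.3895 / 0.221 = 1.762 km

1.76 km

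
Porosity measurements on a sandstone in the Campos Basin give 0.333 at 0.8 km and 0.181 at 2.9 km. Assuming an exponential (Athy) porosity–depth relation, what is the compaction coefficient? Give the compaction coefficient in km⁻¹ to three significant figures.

0.290 km⁻¹

Athy: phi(d) = phi₀ e^(−βd) ⇒ phi₁/phi₂ = e^{β(d₂−d₁)} ⇒ β = ln(phi₁/phi₂)/(d₂−d₁)
β = ln(0.333/0.181) / (2.9 − 0.8) = ln(1.84) / 2.1 = 0.6096 / 2.1 = 0.2903 km⁻¹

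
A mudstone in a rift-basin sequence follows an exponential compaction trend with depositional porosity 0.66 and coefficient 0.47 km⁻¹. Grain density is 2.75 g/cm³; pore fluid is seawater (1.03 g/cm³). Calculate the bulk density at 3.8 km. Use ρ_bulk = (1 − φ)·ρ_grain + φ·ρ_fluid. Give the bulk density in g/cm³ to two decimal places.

2.56 g/cm³

Porosity at depth: n = 0.66·exp(−0.47×3.8) = 0.66×0.1676 = 0.1106
Bulk density: ρ_b = (1−n)ρ_g + n·ρ_f = 0.8894×2.75 + 0.1106×1.03
       = 2.446 + 0.114 = 2.560 g/cm³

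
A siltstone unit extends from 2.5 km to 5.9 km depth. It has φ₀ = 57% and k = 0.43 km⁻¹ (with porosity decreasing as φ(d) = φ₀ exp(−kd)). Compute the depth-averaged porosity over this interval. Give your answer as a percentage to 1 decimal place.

10.2%

⟨φ⟩ = (1/(d₂−d₁)) ∫ φ₀ e^(−kd) dd = φ₀·(e^(−k·d₁) − e^(−k·d₂)) / (k·(d₂−d₁))
e^(−0.43×2.5) = 0.3413; e^(−0.43×5.9) = 0.0791
⟨φ⟩ = 0.57 × (0.3413 − 0.0791) / (0.43 × 3.4) = 0.57 × 0.1793 = 0.1022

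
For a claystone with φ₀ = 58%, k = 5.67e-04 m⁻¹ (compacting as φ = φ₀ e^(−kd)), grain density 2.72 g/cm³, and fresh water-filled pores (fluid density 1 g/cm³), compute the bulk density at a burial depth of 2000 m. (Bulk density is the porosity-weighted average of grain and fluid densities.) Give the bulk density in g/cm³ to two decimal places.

2.40 g/cm³

Working in km (1 km = 1000 m; k in km⁻¹ = k in m⁻¹ × 1000):
Porosity at depth: φ = 0.58·exp(−0.567×2) = 0.58×0.3217 = 0.1866
Bulk density: ρ_b = (1−φ)ρ_g + φ·ρ_f = 0.8134×2.72 + 0.1866×1
       = 2.212 + 0.187 = 2.399 g/cm³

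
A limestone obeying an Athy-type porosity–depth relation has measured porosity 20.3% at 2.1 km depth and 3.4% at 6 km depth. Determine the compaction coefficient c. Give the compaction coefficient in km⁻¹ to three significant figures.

0.458 km⁻¹

Athy: n(d) = n₀ e^(−cd) ⇒ n₁/n₂ = e^{c(d₂−d₁)} ⇒ c = ln(n₁/n₂)/(d₂−d₁)
c = ln(0.203/0.034) / (6 − 2.1) = ln(5.971) / 3.9 = 1.7868 / 3.9 = 0.4582 km⁻¹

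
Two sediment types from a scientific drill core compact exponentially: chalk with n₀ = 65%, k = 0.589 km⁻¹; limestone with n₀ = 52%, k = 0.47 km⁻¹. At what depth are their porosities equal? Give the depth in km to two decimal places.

Set n₀ₐ e^(−kₐz) = n₀ᵦ e^(−kᵦz) ⇒ ln(n₀ₐ/n₀ᵦ) = (kₐ − kᵦ)·z
z = ln(0.65/0.52) / (0.589 − 0.47) = 0.2231 / 0.119 = 1.875 km

1.88 km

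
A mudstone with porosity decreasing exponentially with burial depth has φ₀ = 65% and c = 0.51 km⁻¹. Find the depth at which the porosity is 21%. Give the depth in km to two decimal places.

Invert Athy's law: z = ln(φ₀/φ) / c
z = ln(0.65/0.21) / 0.51 = ln(3.095) / 0.51 = 1.1299 / 0.51 = 2.215 km

2.22 km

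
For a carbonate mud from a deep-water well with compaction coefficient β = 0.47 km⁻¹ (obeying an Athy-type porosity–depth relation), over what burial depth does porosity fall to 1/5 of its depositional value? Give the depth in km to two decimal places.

φ/φ₀ = 1/5 ⇒ exp(−β·d) = 1/5 ⇒ d = ln(5) / β
d = 1.6094 / 0.47 = 3.424 km

3.42 km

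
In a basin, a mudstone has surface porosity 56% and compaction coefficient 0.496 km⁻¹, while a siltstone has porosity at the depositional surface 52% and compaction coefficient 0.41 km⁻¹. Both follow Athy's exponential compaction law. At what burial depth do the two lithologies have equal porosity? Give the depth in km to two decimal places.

Set φ₀ₐ e^(−kₐd) = φ₀ᵦ e^(−kᵦd) ⇒ ln(φ₀ₐ/φ₀ᵦ) = (kₐ − kᵦ)·d
d = ln(0.56/0.52) / (0.496 − 0.41) = 0.0741 / 0.086 = 0.862 km

0.86 km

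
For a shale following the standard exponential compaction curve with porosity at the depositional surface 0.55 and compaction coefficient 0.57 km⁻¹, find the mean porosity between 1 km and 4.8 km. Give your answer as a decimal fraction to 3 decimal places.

⟨n⟩ = (1/(d₂−d₁)) ∫ n₀ e^(−cd) dd = n₀·(e^(−c·d₁) − e^(−c·d₂)) / (c·(d₂−d₁))
e^(−0.57×1) = 0.5655; e^(−0.57×4.8) = 0.0648
⟨n⟩ = 0.55 × (0.5655 − 0.0648) / (0.57 × 3.8) = 0.55 × 0.2312 = 0.1271

0.127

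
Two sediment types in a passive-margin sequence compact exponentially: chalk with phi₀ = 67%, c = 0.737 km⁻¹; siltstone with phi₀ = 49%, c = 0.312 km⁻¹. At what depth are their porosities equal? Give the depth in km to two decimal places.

Set phi₀ₐ e^(−cₐZ) = phi₀ᵦ e^(−cᵦZ) ⇒ ln(phi₀ₐ/phi₀ᵦ) = (cₐ − cᵦ)·Z
Z = ln(0.67/0.49) / (0.737 − 0.312) = 0.3129 / 0.425 = 0.736 km

0.74 km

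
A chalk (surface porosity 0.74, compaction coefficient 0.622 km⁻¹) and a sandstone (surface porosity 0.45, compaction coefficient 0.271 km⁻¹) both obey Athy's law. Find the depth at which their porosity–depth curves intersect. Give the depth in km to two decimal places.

Set φ₀ₐ e^(−βₐd) = φ₀ᵦ e^(−βᵦd) ⇒ ln(φ₀ₐ/φ₀ᵦ) = (βₐ − βᵦ)·d
d = ln(0.74/0.45) / (0.622 − 0.271) = 0.4974 / 0.351 = 1.417 km

1.42 km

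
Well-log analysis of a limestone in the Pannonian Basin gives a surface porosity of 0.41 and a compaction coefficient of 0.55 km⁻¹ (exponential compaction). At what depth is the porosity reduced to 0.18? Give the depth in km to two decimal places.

1.50 km

Invert Athy's law: Z = ln(φ₀/φ) / c
Z = ln(0.41/0.18) / 0.55 = ln(2.278) / 0.55 = 0.8232 / 0.55 = 1.497 km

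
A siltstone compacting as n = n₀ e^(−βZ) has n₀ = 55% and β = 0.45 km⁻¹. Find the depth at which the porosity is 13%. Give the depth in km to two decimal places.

3.21 km

Invert Athy's law: Z = ln(n₀/n) / β
Z = ln(0.55/0.13) / 0.45 = ln(4.231) / 0.45 = 1.4424 / 0.45 = 3.205 km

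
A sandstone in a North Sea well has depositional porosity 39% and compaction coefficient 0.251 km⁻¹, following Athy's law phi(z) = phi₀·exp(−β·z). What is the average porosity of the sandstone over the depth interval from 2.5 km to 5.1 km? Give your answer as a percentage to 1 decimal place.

⟨phi⟩ = (1/(z₂−z₁)) ∫ phi₀ e^(−βz) dz = phi₀·(e^(−β·z₁) − e^(−β·z₂)) / (β·(z₂−z₁))
e^(−0.251×2.5) = 0.5339; e^(−0.251×5.1) = 0.2780
⟨phi⟩ = 0.39 × (0.5339 − 0.2780) / (0.251 × 2.6) = 0.39 × 0.3921 = 0.1529

15.3%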